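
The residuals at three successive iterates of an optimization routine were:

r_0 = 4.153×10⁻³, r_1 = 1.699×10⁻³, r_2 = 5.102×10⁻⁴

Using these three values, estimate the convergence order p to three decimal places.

1.346

p ≈ ln(r_2/r_1) / ln(r_1/r_0)
  = ln(5.102×10⁻⁴/1.699×10⁻³) / ln(1.699×10⁻³/4.153×10⁻³)
  = ln(0.300294) / ln(0.409102)
  = -1.202993 / -0.893791 ≈ 1.345944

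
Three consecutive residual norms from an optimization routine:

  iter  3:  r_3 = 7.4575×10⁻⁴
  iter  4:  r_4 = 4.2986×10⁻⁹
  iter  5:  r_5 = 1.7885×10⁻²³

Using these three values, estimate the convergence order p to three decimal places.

p ≈ ln(r_5/r_4) / ln(r_4/r_3)
  = ln(1.7885×10⁻²³/4.2986×10⁻⁹) / ln(4.2986×10⁻⁹/7.4575×10⁻⁴)
  = ln(4.16066e-15) / ln(5.76413e-06)
  = -33.113103 / -12.063856 ≈ 2.744819

2.745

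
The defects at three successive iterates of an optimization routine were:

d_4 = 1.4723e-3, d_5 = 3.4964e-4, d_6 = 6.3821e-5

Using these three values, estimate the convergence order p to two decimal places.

p ≈ ln(d_6/d_5) / ln(d_5/d_4)
  = ln(6.3821e-5/3.4964e-4) / ln(3.4964e-4/1.4723e-3)
  = ln(0.182533) / ln(0.237479)
  = -1.70082 / -1.43768 ≈ 1.18303

1.18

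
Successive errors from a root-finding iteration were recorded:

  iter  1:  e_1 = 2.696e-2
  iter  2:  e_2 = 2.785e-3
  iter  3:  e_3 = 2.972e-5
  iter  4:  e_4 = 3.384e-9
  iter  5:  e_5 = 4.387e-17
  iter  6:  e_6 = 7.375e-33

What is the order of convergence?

Consecutive ratios: e_6/e_5 = 7.375e-33/4.387e-17 = 1.6811e-16, e_5/e_4 = 4.387e-17/3.384e-9 = 1.29639e-08.
p ≈ ln(1.6811e-16)/ln(1.29639e-08) = -36.3219/-18.1611 ≈ 2.00.
So the convergence is quadratic (order 2).

2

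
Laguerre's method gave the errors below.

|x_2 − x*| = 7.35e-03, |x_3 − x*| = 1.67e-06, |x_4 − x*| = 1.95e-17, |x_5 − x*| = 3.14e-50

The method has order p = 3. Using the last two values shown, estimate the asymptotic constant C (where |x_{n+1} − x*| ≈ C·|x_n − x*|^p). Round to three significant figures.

4.23

C ≈ |x_5 − x*| / |x_4 − x*|^3
  = 3.14e-50 / (1.95e-17)^3
  = 3.14e-50 / 7.41487e-51 ≈ 4.2347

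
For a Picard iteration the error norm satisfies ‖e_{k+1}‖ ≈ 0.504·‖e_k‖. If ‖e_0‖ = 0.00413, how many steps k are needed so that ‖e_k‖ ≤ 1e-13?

After k steps, ‖e_k‖ ≈ 0.00413·0.504^k.
Need 0.504^k ≤ 1e-13/0.00413 = 2.42131e-11.
k ≥ ln(2.42131e-11)/ln(0.504) = -24.4441/-0.68518 = 35.675.
Smallest integer k = 36.

36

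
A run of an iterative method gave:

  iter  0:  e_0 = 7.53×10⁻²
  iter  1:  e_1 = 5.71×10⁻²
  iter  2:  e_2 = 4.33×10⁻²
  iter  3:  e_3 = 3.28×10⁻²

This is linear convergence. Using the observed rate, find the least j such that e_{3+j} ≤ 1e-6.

38

Rate ρ ≈ e_3/e_2 = 3.28×10⁻²/4.33×10⁻² = 0.7575.
After j more steps, e_{3+j} ≈ 3.28×10⁻²·ρ^j; need ρ^j ≤ 1e-6/3.28×10⁻² = 3.04878e-05.
j ≥ ln(3.04878e-05)/ln(0.7575) = -10.3982/-0.27773 = 37.440.
So 38 more iterations are needed.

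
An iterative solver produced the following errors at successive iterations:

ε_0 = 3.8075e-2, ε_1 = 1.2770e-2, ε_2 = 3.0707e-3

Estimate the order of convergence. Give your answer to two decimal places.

1.30

p ≈ ln(ε_2/ε_1) / ln(ε_1/ε_0)
  = ln(3.0707e-3/1.2770e-2) / ln(1.2770e-2/3.8075e-2)
  = ln(0.240462) / ln(0.335391)
  = -1.42519 / -1.09246 ≈ 1.30457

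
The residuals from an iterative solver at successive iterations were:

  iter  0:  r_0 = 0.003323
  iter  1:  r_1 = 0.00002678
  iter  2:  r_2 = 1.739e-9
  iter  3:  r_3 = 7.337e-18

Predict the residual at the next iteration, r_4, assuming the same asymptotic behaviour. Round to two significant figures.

1.3e-34

First estimate the order: p ≈ ln(r_3/r_2) / ln(r_2/r_1) = ln(7.337e-18/1.739e-9)/ln(1.739e-9/0.00002678) = ln(4.21909e-09)/ln(6.49365e-05) ≈ 1.9999.
Then r_4 ≈ r_3·(r_3/r_2)^p = 7.337e-18·(4.21909e-09)^1.9999 = 7.337e-18·1.78351e-17 ≈ 1.309e-34.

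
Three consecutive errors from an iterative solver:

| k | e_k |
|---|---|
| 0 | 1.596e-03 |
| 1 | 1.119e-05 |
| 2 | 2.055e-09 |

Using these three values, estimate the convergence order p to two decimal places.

1.73

p ≈ ln(e_2/e_1) / ln(e_1/e_0)
  = ln(2.055e-09/1.119e-05) / ln(1.119e-05/1.596e-03)
  = ln(0.000183646) / ln(0.00701128)
  = -8.60250 / -4.96023 ≈ 1.73429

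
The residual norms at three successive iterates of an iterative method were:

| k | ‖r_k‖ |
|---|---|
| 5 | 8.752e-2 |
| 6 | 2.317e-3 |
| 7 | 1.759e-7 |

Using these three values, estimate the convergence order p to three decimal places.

p ≈ ln(‖r_7‖/‖r_6‖) / ln(‖r_6‖/‖r_5‖)
  = ln(1.759e-7/2.317e-3) / ln(2.317e-3/8.752e-2)
  = ln(7.59171e-05) / ln(0.0264739)
  = -9.485869 / -3.631596 ≈ 2.612039

2.612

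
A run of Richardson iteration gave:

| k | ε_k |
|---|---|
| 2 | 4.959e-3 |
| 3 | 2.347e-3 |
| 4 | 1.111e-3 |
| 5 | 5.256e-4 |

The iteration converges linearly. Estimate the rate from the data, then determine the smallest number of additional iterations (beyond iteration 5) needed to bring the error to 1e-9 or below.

Rate ρ ≈ ε_5/ε_4 = 5.256e-4/1.111e-3 = 0.4731.
After j more steps, ε_{5+j} ≈ 5.256e-4·ρ^j; need ρ^j ≤ 1e-9/5.256e-4 = 1.90259e-06.
j ≥ ln(1.90259e-06)/ln(0.4731) = -13.1723/-0.74845 = 17.599.
So 18 more iterations are needed.

18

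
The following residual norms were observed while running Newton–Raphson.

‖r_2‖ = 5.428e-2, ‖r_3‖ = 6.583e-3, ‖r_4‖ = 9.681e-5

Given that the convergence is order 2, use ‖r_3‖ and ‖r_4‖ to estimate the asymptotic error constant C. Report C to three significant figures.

2.23

C ≈ ‖r_4‖ / ‖r_3‖^2
  = 9.681e-5 / (6.583e-3)^2
  = 9.681e-5 / 4.33359e-05 ≈ 2.2339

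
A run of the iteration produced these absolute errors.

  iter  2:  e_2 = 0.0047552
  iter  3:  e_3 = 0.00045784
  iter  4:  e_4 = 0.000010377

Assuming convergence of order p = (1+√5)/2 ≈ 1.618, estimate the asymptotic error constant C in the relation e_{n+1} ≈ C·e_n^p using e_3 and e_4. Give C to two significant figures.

C ≈ e_4 / e_3^1.618
  = 0.000010377 / (0.00045784)^1.618
  = 0.000010377 / 3.95398e-06 ≈ 2.6244

2.6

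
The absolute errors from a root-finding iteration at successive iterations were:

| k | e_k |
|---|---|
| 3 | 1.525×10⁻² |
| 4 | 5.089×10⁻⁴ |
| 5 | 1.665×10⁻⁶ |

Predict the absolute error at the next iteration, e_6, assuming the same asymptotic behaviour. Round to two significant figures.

1.1e-10

First estimate the order: p ≈ ln(e_5/e_4) / ln(e_4/e_3) = ln(1.665×10⁻⁶/5.089×10⁻⁴)/ln(5.089×10⁻⁴/1.525×10⁻²) = ln(0.00327176)/ln(0.0333705) ≈ 1.6830.
Then e_6 ≈ e_5·(e_5/e_4)^p = 1.665×10⁻⁶·(0.00327176)^1.6830 = 1.665×10⁻⁶·6.56715e-05 ≈ 1.093e-10.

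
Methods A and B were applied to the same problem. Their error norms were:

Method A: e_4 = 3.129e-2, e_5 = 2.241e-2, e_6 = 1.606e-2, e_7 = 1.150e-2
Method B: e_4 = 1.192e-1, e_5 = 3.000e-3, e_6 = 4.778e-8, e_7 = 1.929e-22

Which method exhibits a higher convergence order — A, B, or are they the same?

Method A: p ≈ ln(1.150e-2/1.606e-2)/ln(1.606e-2/2.241e-2) ≈ 1.00.
Method B: p ≈ ln(1.929e-22/4.778e-8)/ln(4.778e-8/3.000e-3) ≈ 3.00.
Method B has the higher order (≈3.0 vs ≈1.0).

B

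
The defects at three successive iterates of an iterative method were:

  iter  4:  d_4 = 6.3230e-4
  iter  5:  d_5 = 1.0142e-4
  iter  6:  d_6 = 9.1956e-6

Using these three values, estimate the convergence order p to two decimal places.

1.31

p ≈ ln(d_6/d_5) / ln(d_5/d_4)
  = ln(9.1956e-6/1.0142e-4) / ln(1.0142e-4/6.3230e-4)
  = ln(0.0906685) / ln(0.160399)
  = -2.40055 / -1.83009 ≈ 1.31171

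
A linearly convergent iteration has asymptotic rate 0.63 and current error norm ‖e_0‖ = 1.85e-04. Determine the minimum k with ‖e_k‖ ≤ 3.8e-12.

After k steps, ‖e_k‖ ≈ 1.85e-04·0.63^k.
Need 0.63^k ≤ 3.8e-12/1.85e-04 = 2.05405e-08.
k ≥ ln(2.05405e-08)/ln(0.63) = -17.7009/-0.46204 = 38.310.
Smallest integer k = 39.

39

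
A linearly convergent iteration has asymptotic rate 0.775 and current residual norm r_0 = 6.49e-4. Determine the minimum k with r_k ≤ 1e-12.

80

After k steps, r_k ≈ 6.49e-4·0.775^k.
Need 0.775^k ≤ 1e-12/6.49e-4 = 1.54083e-09.
k ≥ ln(1.54083e-09)/ln(0.775) = -20.2909/-0.25489 = 79.606.
Smallest integer k = 80.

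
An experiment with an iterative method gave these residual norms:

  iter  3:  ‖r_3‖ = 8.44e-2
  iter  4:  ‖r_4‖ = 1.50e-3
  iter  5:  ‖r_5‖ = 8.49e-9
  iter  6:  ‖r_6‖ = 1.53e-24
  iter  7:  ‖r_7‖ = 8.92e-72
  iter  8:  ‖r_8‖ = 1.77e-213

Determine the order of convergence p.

3

Consecutive ratios: ‖r_8‖/‖r_7‖ = 1.77e-213/8.92e-72 = 1.9843e-142, ‖r_7‖/‖r_6‖ = 8.92e-72/1.53e-24 = 5.83007e-48.
p ≈ ln(1.9843e-142)/ln(5.83007e-48) = -326.2818/-108.7611 ≈ 3.00.
So the convergence is cubic (order 3).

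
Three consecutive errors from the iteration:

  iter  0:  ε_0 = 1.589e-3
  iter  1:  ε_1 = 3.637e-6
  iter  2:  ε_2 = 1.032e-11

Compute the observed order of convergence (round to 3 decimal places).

2.101

p ≈ ln(ε_2/ε_1) / ln(ε_1/ε_0)
  = ln(1.032e-11/3.637e-6) / ln(3.637e-6/1.589e-3)
  = ln(2.8375e-06) / ln(0.00228886)
  = -12.772587 / -6.079701 ≈ 2.100858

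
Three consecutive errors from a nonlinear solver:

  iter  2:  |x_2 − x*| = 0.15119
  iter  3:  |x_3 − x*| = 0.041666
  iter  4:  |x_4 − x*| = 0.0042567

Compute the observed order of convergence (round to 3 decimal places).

p ≈ ln(|x_4 − x*|/|x_3 − x*|) / ln(|x_3 − x*|/|x_2 − x*|)
  = ln(0.0042567/0.041666) / ln(0.041666/0.15119)
  = ln(0.102162) / ln(0.275587)
  = -2.281195 / -1.288852 ≈ 1.769943

1.770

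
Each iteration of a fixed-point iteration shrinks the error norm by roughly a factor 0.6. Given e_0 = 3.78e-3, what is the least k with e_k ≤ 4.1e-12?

41

After k steps, e_k ≈ 3.78e-3·0.6^k.
Need 0.6^k ≤ 4.1e-12/3.78e-3 = 1.08466e-09.
k ≥ ln(1.08466e-09)/ln(0.6) = -20.6420/-0.51083 = 40.409.
Smallest integer k = 41.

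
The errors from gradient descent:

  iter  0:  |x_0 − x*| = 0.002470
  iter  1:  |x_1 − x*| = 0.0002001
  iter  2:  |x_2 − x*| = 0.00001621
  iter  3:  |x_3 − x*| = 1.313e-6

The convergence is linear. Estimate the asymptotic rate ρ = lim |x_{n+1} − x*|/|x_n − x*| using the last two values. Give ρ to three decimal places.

0.081

ρ ≈ |x_3 − x*|/|x_2 − x*| = 1.313e-6/0.00001621 = 0.08100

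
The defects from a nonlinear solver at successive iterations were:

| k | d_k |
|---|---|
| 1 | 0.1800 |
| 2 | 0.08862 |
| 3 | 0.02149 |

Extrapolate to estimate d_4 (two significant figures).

1.3e-3

First estimate the order: p ≈ ln(d_3/d_2) / ln(d_2/d_1) = ln(0.02149/0.08862)/ln(0.08862/0.1800) = ln(0.242496)/ln(0.492333) ≈ 1.9994.
Then d_4 ≈ d_3·(d_3/d_2)^p = 0.02149·(0.242496)^1.9994 = 0.02149·0.0588543 ≈ 0.001265.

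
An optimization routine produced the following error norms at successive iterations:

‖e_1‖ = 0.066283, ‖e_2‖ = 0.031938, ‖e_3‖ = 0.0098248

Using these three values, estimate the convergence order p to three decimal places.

1.615

p ≈ ln(‖e_3‖/‖e_2‖) / ln(‖e_2‖/‖e_1‖)
  = ln(0.0098248/0.031938) / ln(0.031938/0.066283)
  = ln(0.307621) / ln(0.481843)
  = -1.178887 / -0.730137 ≈ 1.614611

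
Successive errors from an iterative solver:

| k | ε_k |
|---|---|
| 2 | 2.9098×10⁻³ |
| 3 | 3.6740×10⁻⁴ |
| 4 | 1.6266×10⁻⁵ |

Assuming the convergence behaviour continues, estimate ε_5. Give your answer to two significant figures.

First estimate the order: p ≈ ln(ε_4/ε_3) / ln(ε_3/ε_2) = ln(1.6266×10⁻⁵/3.6740×10⁻⁴)/ln(3.6740×10⁻⁴/2.9098×10⁻³) = ln(0.0442733)/ln(0.126263) ≈ 1.5064.
Then ε_5 ≈ ε_4·(ε_4/ε_3)^p = 1.6266×10⁻⁵·(0.0442733)^1.5064 = 1.6266×10⁻⁵·0.00913163 ≈ 1.485e-07.

1.5e-7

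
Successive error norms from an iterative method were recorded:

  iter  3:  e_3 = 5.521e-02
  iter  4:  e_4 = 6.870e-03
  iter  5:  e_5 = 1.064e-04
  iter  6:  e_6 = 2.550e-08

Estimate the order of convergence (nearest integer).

2

Consecutive ratios: e_6/e_5 = 2.550e-08/1.064e-04 = 0.000239662, e_5/e_4 = 1.064e-04/6.870e-03 = 0.0154876.
p ≈ ln(0.000239662)/ln(0.0154876) = -8.3363/-4.1677 ≈ 2.00.
So the convergence is quadratic (order 2).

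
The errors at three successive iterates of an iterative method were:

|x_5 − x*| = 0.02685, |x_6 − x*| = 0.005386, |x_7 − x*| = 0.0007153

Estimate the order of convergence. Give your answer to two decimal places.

1.26

p ≈ ln(|x_7 − x*|/|x_6 − x*|) / ln(|x_6 − x*|/|x_5 − x*|)
  = ln(0.0007153/0.005386) / ln(0.005386/0.02685)
  = ln(0.132807) / ln(0.200596)
  = -2.01886 / -1.60646 ≈ 1.25671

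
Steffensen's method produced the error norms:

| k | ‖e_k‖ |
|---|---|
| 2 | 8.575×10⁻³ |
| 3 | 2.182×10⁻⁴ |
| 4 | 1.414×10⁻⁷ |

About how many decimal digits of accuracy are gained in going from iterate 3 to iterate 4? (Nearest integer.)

Digits gained ≈ log₁₀(‖e_3‖/‖e_4‖) = log₁₀(2.182×10⁻⁴/1.414×10⁻⁷) = log₁₀(1543.14) ≈ 3.188.

3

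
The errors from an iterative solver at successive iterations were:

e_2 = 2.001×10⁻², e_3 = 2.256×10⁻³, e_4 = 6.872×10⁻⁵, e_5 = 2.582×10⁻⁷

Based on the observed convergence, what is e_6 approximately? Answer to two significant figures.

First estimate the order: p ≈ ln(e_5/e_4) / ln(e_4/e_3) = ln(2.582×10⁻⁷/6.872×10⁻⁵)/ln(6.872×10⁻⁵/2.256×10⁻³) = ln(0.00375728)/ln(0.030461) ≈ 1.5994.
Then e_6 ≈ e_5·(e_5/e_4)^p = 2.582×10⁻⁷·(0.00375728)^1.5994 = 2.582×10⁻⁷·0.000132206 ≈ 3.414e-11.

3.4e-11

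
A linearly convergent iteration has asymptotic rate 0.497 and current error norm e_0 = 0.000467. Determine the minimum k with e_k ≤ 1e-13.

After k steps, e_k ≈ 0.000467·0.497^k.
Need 0.497^k ≤ 1e-13/0.000467 = 2.14133e-10.
k ≥ ln(2.14133e-10)/ln(0.497) = -22.2644/-0.69917 = 31.844.
Smallest integer k = 32.

32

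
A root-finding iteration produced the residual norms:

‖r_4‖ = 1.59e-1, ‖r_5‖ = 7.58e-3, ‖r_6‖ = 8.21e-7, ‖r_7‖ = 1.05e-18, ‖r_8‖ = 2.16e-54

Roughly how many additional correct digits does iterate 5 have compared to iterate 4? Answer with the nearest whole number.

1

Digits gained ≈ log₁₀(‖r_4‖/‖r_5‖) = log₁₀(1.59e-1/7.58e-3) = log₁₀(20.9763) ≈ 1.322.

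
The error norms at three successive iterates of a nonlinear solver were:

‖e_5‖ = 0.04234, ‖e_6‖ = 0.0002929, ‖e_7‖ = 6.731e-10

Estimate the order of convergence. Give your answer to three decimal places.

2.610

p ≈ ln(‖e_7‖/‖e_6‖) / ln(‖e_6‖/‖e_5‖)
  = ln(6.731e-10/0.0002929) / ln(0.0002929/0.04234)
  = ln(2.29805e-06) / ln(0.00691781)
  = -12.983450 / -4.973656 ≈ 2.610444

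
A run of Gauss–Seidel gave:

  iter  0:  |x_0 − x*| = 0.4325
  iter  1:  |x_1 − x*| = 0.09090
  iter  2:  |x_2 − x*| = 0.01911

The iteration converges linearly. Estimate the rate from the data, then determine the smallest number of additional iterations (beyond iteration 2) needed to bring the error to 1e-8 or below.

10

Rate ρ ≈ |x_2 − x*|/|x_1 − x*| = 0.01911/0.09090 = 0.2102.
After j more steps, |x_{2+j} − x*| ≈ 0.01911·ρ^j; need ρ^j ≤ 1e-8/0.01911 = 5.23286e-07.
j ≥ ln(5.23286e-07)/ln(0.2102) = -14.4631/-1.55970 = 9.273.
So 10 more iterations are needed.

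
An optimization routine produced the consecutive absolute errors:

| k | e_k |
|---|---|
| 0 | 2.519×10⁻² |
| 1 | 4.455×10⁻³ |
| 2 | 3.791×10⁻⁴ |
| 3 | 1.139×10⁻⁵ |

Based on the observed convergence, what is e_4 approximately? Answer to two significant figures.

First estimate the order: p ≈ ln(e_3/e_2) / ln(e_2/e_1) = ln(1.139×10⁻⁵/3.791×10⁻⁴)/ln(3.791×10⁻⁴/4.455×10⁻³) = ln(0.0300448)/ln(0.0850954) ≈ 1.4225.
Then e_4 ≈ e_3·(e_3/e_2)^p = 1.139×10⁻⁵·(0.0300448)^1.4225 = 1.139×10⁻⁵·0.00683324 ≈ 7.783e-08.

7.8e-8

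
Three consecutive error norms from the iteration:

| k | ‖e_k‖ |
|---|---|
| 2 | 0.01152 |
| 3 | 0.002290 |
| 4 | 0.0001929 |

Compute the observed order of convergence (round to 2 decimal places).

1.53

p ≈ ln(‖e_4‖/‖e_3‖) / ln(‖e_3‖/‖e_2‖)
  = ln(0.0001929/0.002290) / ln(0.002290/0.01152)
  = ln(0.0842358) / ln(0.198785)
  = -2.47414 / -1.61553 ≈ 1.53147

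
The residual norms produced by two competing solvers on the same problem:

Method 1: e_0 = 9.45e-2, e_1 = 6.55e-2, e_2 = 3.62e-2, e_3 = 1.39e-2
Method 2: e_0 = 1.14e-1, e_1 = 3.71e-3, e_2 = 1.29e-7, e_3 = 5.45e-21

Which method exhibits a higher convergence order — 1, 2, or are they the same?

Method 1: p ≈ ln(1.39e-2/3.62e-2)/ln(3.62e-2/6.55e-2) ≈ 1.61.
Method 2: p ≈ ln(5.45e-21/1.29e-7)/ln(1.29e-7/3.71e-3) ≈ 3.00.
Method 2 has the higher order (≈3.0 vs ≈1.6).

2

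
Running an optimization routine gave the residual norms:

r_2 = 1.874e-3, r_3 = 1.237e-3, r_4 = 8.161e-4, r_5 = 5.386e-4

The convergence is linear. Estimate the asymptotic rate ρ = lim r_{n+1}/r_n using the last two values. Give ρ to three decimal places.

ρ ≈ r_5/r_4 = 5.386e-4/8.161e-4 = 0.65997

0.660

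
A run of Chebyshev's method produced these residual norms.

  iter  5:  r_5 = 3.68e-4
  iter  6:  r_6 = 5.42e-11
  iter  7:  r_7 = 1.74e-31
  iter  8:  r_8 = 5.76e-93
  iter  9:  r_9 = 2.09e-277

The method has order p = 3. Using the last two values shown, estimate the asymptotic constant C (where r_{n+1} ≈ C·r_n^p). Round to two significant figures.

1.1

C ≈ r_9 / r_8^3
  = 2.09e-277 / (5.76e-93)^3
  = 2.09e-277 / 1.91103e-277 ≈ 1.0937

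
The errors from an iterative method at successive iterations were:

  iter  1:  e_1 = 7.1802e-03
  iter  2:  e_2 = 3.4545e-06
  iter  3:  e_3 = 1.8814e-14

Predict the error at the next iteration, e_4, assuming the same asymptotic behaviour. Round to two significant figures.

4.9e-35

First estimate the order: p ≈ ln(e_3/e_2) / ln(e_2/e_1) = ln(1.8814e-14/3.4545e-06)/ln(3.4545e-06/7.1802e-03) = ln(5.44623e-09)/ln(0.000481115) ≈ 2.4908.
Then e_4 ≈ e_3·(e_3/e_2)^p = 1.8814e-14·(5.44623e-09)^2.4908 = 1.8814e-14·2.60776e-21 ≈ 4.906e-35.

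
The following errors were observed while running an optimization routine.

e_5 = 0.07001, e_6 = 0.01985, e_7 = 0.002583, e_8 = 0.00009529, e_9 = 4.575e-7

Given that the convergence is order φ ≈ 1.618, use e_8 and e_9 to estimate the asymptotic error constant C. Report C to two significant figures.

C ≈ e_9 / e_8^1.618
  = 4.575e-7 / (0.00009529)^1.618
  = 4.575e-7 / 3.1196e-07 ≈ 1.4665

1.5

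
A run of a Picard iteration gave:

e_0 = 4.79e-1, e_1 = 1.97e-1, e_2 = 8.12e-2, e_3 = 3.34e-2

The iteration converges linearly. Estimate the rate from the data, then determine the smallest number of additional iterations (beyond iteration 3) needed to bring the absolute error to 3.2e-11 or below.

Rate ρ ≈ e_3/e_2 = 3.34e-2/8.12e-2 = 0.4113.
After j more steps, e_{3+j} ≈ 3.34e-2·ρ^j; need ρ^j ≤ 3.2e-11/3.34e-2 = 9.58084e-10.
j ≥ ln(9.58084e-10)/ln(0.4113) = -20.7661/-0.88843 = 23.374.
So 24 more iterations are needed.

24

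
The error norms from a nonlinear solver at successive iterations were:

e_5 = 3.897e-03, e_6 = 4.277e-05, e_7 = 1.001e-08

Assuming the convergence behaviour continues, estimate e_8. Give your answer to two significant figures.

First estimate the order: p ≈ ln(e_7/e_6) / ln(e_6/e_5) = ln(1.001e-08/4.277e-05)/ln(4.277e-05/3.897e-03) = ln(0.000234043)/ln(0.0109751) ≈ 1.8528.
Then e_8 ≈ e_7·(e_7/e_6)^p = 1.001e-08·(0.000234043)^1.8528 = 1.001e-08·1.87513e-07 ≈ 1.877e-15.

1.9e-15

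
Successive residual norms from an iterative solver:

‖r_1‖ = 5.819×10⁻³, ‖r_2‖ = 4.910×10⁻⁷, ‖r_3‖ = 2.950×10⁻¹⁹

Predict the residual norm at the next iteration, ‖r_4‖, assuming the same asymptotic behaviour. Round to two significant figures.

First estimate the order: p ≈ ln(‖r_3‖/‖r_2‖) / ln(‖r_2‖/‖r_1‖) = ln(2.950×10⁻¹⁹/4.910×10⁻⁷)/ln(4.910×10⁻⁷/5.819×10⁻³) = ln(6.00815e-13)/ln(8.43788e-05) ≈ 3.0000.
Then ‖r_4‖ ≈ ‖r_3‖·(‖r_3‖/‖r_2‖)^p = 2.950×10⁻¹⁹·(6.00815e-13)^3.0000 = 2.950×10⁻¹⁹·2.16881e-37 ≈ 6.398e-56.

6.4e-56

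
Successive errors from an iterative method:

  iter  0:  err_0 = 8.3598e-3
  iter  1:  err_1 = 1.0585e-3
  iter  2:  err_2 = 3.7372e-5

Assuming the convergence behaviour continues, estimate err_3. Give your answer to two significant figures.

1.7e-7

First estimate the order: p ≈ ln(err_2/err_1) / ln(err_1/err_0) = ln(3.7372e-5/1.0585e-3)/ln(1.0585e-3/8.3598e-3) = ln(0.0353066)/ln(0.126618) ≈ 1.6180.
Then err_3 ≈ err_2·(err_2/err_1)^p = 3.7372e-5·(0.0353066)^1.6180 = 3.7372e-5·0.00447127 ≈ 1.671e-07.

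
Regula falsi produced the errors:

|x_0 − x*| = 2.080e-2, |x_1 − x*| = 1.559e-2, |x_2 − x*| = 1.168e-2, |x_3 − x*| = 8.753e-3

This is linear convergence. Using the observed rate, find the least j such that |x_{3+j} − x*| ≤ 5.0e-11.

66

Rate ρ ≈ |x_3 − x*|/|x_2 − x*| = 8.753e-3/1.168e-2 = 0.7494.
After j more steps, |x_{3+j} − x*| ≈ 8.753e-3·ρ^j; need ρ^j ≤ 5.0e-11/8.753e-3 = 5.71233e-09.
j ≥ ln(5.71233e-09)/ln(0.7494) = -18.9806/-0.28848 = 65.795.
So 66 more iterations are needed.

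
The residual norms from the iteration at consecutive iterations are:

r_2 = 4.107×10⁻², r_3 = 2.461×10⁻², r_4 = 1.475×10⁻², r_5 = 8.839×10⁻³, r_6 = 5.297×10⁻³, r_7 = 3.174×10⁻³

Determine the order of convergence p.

1

Consecutive ratios: r_7/r_6 = 3.174×10⁻³/5.297×10⁻³ = 0.599207, r_6/r_5 = 5.297×10⁻³/8.839×10⁻³ = 0.599276.
p ≈ ln(0.599207)/ln(0.599276) = -0.5121/-0.5120 ≈ 1.00.
So the convergence is linear (order 1).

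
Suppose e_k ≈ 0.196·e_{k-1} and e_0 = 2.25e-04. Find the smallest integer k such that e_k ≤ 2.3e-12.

After k steps, e_k ≈ 2.25e-04·0.196^k.
Need 0.196^k ≤ 2.3e-12/2.25e-04 = 1.02222e-08.
k ≥ ln(1.02222e-08)/ln(0.196) = -18.3987/-1.62964 = 11.290.
Smallest integer k = 12.

12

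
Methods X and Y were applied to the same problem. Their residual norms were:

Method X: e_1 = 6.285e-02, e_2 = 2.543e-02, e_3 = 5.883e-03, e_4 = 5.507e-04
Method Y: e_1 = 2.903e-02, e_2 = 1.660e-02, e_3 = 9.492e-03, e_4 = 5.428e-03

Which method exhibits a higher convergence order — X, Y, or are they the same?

Method X: p ≈ ln(5.507e-04/5.883e-03)/ln(5.883e-03/2.543e-02) ≈ 1.62.
Method Y: p ≈ ln(5.428e-03/9.492e-03)/ln(9.492e-03/1.660e-02) ≈ 1.00.
Method X has the higher order (≈1.6 vs ≈1.0).

X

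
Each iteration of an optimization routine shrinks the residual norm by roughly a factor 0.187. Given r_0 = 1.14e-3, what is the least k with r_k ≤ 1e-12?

After k steps, r_k ≈ 1.14e-3·0.187^k.
Need 0.187^k ≤ 1e-12/1.14e-3 = 8.77193e-10.
k ≥ ln(8.77193e-10)/ln(0.187) = -20.8543/-1.67665 = 12.438.
Smallest integer k = 13.

13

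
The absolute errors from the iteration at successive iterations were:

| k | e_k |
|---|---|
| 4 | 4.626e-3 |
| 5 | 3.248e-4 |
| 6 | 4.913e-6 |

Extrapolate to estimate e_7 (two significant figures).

First estimate the order: p ≈ ln(e_6/e_5) / ln(e_5/e_4) = ln(4.913e-6/3.248e-4)/ln(3.248e-4/4.626e-3) = ln(0.0151262)/ln(0.0702118) ≈ 1.5779.
Then e_7 ≈ e_6·(e_6/e_5)^p = 4.913e-6·(0.0151262)^1.5779 = 4.913e-6·0.00134213 ≈ 6.594e-09.

6.6e-9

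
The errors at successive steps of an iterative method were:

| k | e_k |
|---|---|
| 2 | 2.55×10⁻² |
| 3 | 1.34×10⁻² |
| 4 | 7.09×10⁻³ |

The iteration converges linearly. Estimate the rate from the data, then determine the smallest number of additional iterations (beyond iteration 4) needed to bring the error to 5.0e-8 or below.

19

Rate ρ ≈ e_4/e_3 = 7.09×10⁻³/1.34×10⁻² = 0.5291.
After j more steps, e_{4+j} ≈ 7.09×10⁻³·ρ^j; need ρ^j ≤ 5.0e-8/7.09×10⁻³ = 7.05219e-06.
j ≥ ln(7.05219e-06)/ln(0.5291) = -11.8622/-0.63658 = 18.634.
So 19 more iterations are needed.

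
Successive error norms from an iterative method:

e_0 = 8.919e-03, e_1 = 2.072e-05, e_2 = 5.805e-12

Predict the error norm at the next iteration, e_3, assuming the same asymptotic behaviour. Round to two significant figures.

First estimate the order: p ≈ ln(e_2/e_1) / ln(e_1/e_0) = ln(5.805e-12/2.072e-05)/ln(2.072e-05/8.919e-03) = ln(2.80164e-07)/ln(0.00232313) ≈ 2.4878.
Then e_3 ≈ e_2·(e_2/e_1)^p = 5.805e-12·(2.80164e-07)^2.4878 = 5.805e-12·4.99427e-17 ≈ 2.899e-28.

2.9e-28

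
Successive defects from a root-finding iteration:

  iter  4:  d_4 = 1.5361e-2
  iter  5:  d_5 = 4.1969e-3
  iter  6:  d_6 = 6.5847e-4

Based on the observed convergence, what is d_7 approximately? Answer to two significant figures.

4.7e-5

First estimate the order: p ≈ ln(d_6/d_5) / ln(d_5/d_4) = ln(6.5847e-4/4.1969e-3)/ln(4.1969e-3/1.5361e-2) = ln(0.156894)/ln(0.273218) ≈ 1.4275.
Then d_7 ≈ d_6·(d_6/d_5)^p = 6.5847e-4·(0.156894)^1.4275 = 6.5847e-4·0.0710768 ≈ 4.68e-05.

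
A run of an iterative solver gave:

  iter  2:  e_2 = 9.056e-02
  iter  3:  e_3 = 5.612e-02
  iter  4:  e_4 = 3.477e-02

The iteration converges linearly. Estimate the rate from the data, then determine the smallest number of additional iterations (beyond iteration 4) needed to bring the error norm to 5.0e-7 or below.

24

Rate ρ ≈ e_4/e_3 = 3.477e-02/5.612e-02 = 0.6196.
After j more steps, e_{4+j} ≈ 3.477e-02·ρ^j; need ρ^j ≤ 5.0e-7/3.477e-02 = 1.43802e-05.
j ≥ ln(1.43802e-05)/ln(0.6196) = -11.1497/-0.47868 = 23.293.
So 24 more iterations are needed.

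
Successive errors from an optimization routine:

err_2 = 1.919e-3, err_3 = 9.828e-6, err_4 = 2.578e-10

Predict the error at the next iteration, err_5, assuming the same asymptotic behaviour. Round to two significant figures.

1.8e-19

First estimate the order: p ≈ ln(err_4/err_3) / ln(err_3/err_2) = ln(2.578e-10/9.828e-6)/ln(9.828e-6/1.919e-3) = ln(2.62312e-05)/ln(0.00512142) ≈ 2.0000.
Then err_5 ≈ err_4·(err_4/err_3)^p = 2.578e-10·(2.62312e-05)^2.0000 = 2.578e-10·6.88076e-10 ≈ 1.774e-19.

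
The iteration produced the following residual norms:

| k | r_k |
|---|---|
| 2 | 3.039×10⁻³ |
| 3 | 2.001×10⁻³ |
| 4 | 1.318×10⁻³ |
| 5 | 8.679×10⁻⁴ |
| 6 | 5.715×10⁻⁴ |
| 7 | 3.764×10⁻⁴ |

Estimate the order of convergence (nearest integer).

Consecutive ratios: r_7/r_6 = 3.764×10⁻⁴/5.715×10⁻⁴ = 0.658618, r_6/r_5 = 5.715×10⁻⁴/8.679×10⁻⁴ = 0.658486.
p ≈ ln(0.658618)/ln(0.658486) = -0.4176/-0.4178 ≈ 1.00.
So the convergence is linear (order 1).

1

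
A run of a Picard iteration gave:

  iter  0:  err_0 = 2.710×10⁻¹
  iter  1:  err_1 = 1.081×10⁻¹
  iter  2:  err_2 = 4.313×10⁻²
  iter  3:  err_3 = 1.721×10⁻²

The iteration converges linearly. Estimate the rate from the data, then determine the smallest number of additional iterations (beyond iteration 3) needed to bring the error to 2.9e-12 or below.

Rate ρ ≈ err_3/err_2 = 1.721×10⁻²/4.313×10⁻² = 0.3990.
After j more steps, err_{3+j} ≈ 1.721×10⁻²·ρ^j; need ρ^j ≤ 2.9e-12/1.721×10⁻² = 1.68507e-10.
j ≥ ln(1.68507e-10)/ln(0.3990) = -22.5040/-0.91879 = 24.493.
So 25 more iterations are needed.

25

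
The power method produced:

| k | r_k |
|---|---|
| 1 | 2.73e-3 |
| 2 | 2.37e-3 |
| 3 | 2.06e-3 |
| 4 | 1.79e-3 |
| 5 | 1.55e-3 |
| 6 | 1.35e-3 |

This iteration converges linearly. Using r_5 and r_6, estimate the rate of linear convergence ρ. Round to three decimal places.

ρ ≈ r_6/r_5 = 1.35e-3/1.55e-3 = 0.87097

0.871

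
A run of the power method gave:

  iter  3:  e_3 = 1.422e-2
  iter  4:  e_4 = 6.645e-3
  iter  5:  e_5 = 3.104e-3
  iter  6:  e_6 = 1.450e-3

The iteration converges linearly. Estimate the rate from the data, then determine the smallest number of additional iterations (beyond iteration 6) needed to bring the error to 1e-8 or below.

16

Rate ρ ≈ e_6/e_5 = 1.450e-3/3.104e-3 = 0.4671.
After j more steps, e_{6+j} ≈ 1.450e-3·ρ^j; need ρ^j ≤ 1e-8/1.450e-3 = 6.89655e-06.
j ≥ ln(6.89655e-06)/ln(0.4671) = -11.8845/-0.76121 = 15.613.
So 16 more iterations are needed.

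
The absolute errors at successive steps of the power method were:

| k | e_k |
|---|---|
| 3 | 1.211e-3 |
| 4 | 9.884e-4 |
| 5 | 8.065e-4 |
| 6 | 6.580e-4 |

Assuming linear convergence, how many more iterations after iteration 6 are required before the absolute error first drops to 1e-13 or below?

Rate ρ ≈ e_6/e_5 = 6.580e-4/8.065e-4 = 0.8159.
After j more steps, e_{6+j} ≈ 6.580e-4·ρ^j; need ρ^j ≤ 1e-13/6.580e-4 = 1.51976e-10.
j ≥ ln(1.51976e-10)/ln(0.8159) = -22.6073/-0.20346 = 111.114.
So 112 more iterations are needed.

112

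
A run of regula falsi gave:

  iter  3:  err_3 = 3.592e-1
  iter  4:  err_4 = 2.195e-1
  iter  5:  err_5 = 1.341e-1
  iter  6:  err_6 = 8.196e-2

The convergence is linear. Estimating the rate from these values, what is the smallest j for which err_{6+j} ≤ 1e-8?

33

Rate ρ ≈ err_6/err_5 = 8.196e-2/1.341e-1 = 0.6112.
After j more steps, err_{6+j} ≈ 8.196e-2·ρ^j; need ρ^j ≤ 1e-8/8.196e-2 = 1.22011e-07.
j ≥ ln(1.22011e-07)/ln(0.6112) = -15.9192/-0.49233 = 32.334.
So 33 more iterations are needed.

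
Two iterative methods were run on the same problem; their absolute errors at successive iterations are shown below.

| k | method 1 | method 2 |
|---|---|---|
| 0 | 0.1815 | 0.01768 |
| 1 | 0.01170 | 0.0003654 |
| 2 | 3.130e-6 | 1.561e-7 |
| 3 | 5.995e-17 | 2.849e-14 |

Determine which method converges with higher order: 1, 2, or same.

Method 1: p ≈ ln(5.995e-17/3.130e-6)/ln(3.130e-6/0.01170) ≈ 3.00.
Method 2: p ≈ ln(2.849e-14/1.561e-7)/ln(1.561e-7/0.0003654) ≈ 2.00.
Method 1 has the higher order (≈3.0 vs ≈2.0).

1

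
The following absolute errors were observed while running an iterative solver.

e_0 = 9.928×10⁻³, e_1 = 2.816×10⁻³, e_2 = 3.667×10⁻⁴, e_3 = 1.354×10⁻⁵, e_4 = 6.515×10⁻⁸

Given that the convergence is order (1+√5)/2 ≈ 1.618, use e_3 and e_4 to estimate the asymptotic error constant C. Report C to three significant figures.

C ≈ e_4 / e_3^1.618
  = 6.515×10⁻⁸ / (1.354×10⁻⁵)^1.618
  = 6.515×10⁻⁸ / 1.32727e-08 ≈ 4.9086

4.91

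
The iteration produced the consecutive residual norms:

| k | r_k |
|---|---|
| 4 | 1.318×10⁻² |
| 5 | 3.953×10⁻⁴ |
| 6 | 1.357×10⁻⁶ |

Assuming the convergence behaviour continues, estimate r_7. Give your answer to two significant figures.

1.4e-10

First estimate the order: p ≈ ln(r_6/r_5) / ln(r_5/r_4) = ln(1.357×10⁻⁶/3.953×10⁻⁴)/ln(3.953×10⁻⁴/1.318×10⁻²) = ln(0.00343284)/ln(0.0299924) ≈ 1.6181.
Then r_7 ≈ r_6·(r_6/r_5)^p = 1.357×10⁻⁶·(0.00343284)^1.6181 = 1.357×10⁻⁶·0.000102906 ≈ 1.396e-10.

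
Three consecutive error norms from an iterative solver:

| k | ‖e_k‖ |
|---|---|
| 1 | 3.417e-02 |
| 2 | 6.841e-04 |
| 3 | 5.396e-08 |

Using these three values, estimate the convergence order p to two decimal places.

p ≈ ln(‖e_3‖/‖e_2‖) / ln(‖e_2‖/‖e_1‖)
  = ln(5.396e-08/6.841e-04) / ln(6.841e-04/3.417e-02)
  = ln(7.88774e-05) / ln(0.0200205)
  = -9.44762 / -3.91100 ≈ 2.41565

2.42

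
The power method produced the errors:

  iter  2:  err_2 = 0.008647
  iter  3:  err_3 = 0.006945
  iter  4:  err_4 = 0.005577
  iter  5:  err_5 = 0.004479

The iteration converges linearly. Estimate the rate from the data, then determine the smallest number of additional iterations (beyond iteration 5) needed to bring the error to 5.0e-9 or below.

63

Rate ρ ≈ err_5/err_4 = 0.004479/0.005577 = 0.8031.
After j more steps, err_{5+j} ≈ 0.004479·ρ^j; need ρ^j ≤ 5.0e-9/0.004479 = 1.11632e-06.
j ≥ ln(1.11632e-06)/ln(0.8031) = -13.7055/-0.21928 = 62.502.
So 63 more iterations are needed.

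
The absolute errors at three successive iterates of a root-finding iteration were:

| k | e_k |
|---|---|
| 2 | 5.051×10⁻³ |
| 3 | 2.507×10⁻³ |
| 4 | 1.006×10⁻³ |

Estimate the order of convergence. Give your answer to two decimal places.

1.30

p ≈ ln(e_4/e_3) / ln(e_3/e_2)
  = ln(1.006×10⁻³/2.507×10⁻³) / ln(2.507×10⁻³/5.051×10⁻³)
  = ln(0.401276) / ln(0.496337)
  = -0.91311 / -0.70050 ≈ 1.30351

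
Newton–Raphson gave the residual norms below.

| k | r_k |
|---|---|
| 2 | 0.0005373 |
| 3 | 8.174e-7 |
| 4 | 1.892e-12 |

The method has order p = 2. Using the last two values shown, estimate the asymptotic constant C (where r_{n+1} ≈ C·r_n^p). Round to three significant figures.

2.83

C ≈ r_4 / r_3^2
  = 1.892e-12 / (8.174e-7)^2
  = 1.892e-12 / 6.68143e-13 ≈ 2.8317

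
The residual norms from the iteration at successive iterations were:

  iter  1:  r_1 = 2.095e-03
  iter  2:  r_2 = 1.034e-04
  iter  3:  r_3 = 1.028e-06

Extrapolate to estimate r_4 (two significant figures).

First estimate the order: p ≈ ln(r_3/r_2) / ln(r_2/r_1) = ln(1.028e-06/1.034e-04)/ln(1.034e-04/2.095e-03) = ln(0.00994197)/ln(0.0493556) ≈ 1.5326.
Then r_4 ≈ r_3·(r_3/r_2)^p = 1.028e-06·(0.00994197)^1.5326 = 1.028e-06·0.000852955 ≈ 8.768e-10.

8.8e-10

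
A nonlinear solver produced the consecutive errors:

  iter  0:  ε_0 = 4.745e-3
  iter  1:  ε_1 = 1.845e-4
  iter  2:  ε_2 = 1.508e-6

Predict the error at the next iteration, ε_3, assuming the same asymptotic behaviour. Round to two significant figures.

1.2e-9

First estimate the order: p ≈ ln(ε_2/ε_1) / ln(ε_1/ε_0) = ln(1.508e-6/1.845e-4)/ln(1.845e-4/4.745e-3) = ln(0.00817344)/ln(0.038883) ≈ 1.4803.
Then ε_3 ≈ ε_2·(ε_2/ε_1)^p = 1.508e-6·(0.00817344)^1.4803 = 1.508e-6·0.000812331 ≈ 1.225e-09.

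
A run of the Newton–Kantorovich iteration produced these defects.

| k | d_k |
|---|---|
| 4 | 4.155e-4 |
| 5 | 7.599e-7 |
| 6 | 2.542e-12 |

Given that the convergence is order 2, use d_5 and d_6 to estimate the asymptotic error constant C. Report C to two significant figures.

4.4

C ≈ d_6 / d_5^2
  = 2.542e-12 / (7.599e-7)^2
  = 2.542e-12 / 5.77448e-13 ≈ 4.4021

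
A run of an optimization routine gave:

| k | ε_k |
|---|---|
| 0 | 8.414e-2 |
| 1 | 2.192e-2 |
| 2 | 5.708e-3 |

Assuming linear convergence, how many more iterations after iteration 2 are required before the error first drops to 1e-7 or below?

Rate ρ ≈ ε_2/ε_1 = 5.708e-3/2.192e-2 = 0.2604.
After j more steps, ε_{2+j} ≈ 5.708e-3·ρ^j; need ρ^j ≤ 1e-7/5.708e-3 = 1.75193e-05.
j ≥ ln(1.75193e-05)/ln(0.2604) = -10.9522/-1.34554 = 8.140.
So 9 more iterations are needed.

9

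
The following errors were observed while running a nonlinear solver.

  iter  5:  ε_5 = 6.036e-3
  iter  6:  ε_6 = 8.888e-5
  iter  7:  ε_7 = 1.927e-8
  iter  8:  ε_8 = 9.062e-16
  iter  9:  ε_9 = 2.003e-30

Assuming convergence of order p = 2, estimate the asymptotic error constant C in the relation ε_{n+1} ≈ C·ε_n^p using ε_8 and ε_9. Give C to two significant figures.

2.4

C ≈ ε_9 / ε_8^2
  = 2.003e-30 / (9.062e-16)^2
  = 2.003e-30 / 8.21198e-31 ≈ 2.4391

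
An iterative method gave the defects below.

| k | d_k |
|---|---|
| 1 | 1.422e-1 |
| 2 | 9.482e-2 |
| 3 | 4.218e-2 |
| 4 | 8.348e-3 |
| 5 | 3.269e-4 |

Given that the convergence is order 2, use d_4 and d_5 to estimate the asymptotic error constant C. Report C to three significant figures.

C ≈ d_5 / d_4^2
  = 3.269e-4 / (8.348e-3)^2
  = 3.269e-4 / 6.96891e-05 ≈ 4.6908

4.69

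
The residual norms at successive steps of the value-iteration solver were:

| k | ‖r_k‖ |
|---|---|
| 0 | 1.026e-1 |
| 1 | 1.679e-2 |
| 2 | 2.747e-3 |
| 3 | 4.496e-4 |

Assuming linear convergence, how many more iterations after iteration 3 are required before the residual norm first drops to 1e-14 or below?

Rate ρ ≈ ‖r_3‖/‖r_2‖ = 4.496e-4/2.747e-3 = 0.1637.
After j more steps, ‖r_{3+j}‖ ≈ 4.496e-4·ρ^j; need ρ^j ≤ 1e-14/4.496e-4 = 2.2242e-11.
j ≥ ln(2.2242e-11)/ln(0.1637) = -24.5290/-1.80972 = 13.554.
So 14 more iterations are needed.

14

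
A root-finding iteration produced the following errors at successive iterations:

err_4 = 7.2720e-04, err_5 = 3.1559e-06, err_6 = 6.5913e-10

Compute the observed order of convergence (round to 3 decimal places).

1.558

p ≈ ln(err_6/err_5) / ln(err_5/err_4)
  = ln(6.5913e-10/3.1559e-06) / ln(3.1559e-06/7.2720e-04)
  = ln(0.000208856) / ln(0.0043398)
  = -8.473866 / -5.439927 ≈ 1.557717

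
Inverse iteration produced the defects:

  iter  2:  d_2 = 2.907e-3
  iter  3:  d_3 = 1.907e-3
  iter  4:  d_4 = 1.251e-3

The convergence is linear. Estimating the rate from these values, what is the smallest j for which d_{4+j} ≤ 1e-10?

39

Rate ρ ≈ d_4/d_3 = 1.251e-3/1.907e-3 = 0.6560.
After j more steps, d_{4+j} ≈ 1.251e-3·ρ^j; need ρ^j ≤ 1e-10/1.251e-3 = 7.99361e-08.
j ≥ ln(7.99361e-08)/ln(0.6560) = -16.3420/-0.42159 = 38.763.
So 39 more iterations are needed.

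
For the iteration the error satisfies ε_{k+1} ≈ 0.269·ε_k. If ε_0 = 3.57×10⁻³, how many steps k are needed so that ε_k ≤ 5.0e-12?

16

After k steps, ε_k ≈ 3.57×10⁻³·0.269^k.
Need 0.269^k ≤ 5.0e-12/3.57×10⁻³ = 1.40056e-09.
k ≥ ln(1.40056e-09)/ln(0.269) = -20.3864/-1.31304 = 15.526.
Smallest integer k = 16.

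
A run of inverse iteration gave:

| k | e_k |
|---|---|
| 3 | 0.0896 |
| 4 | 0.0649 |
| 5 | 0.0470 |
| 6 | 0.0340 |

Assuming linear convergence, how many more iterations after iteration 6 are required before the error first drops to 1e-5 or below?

26

Rate ρ ≈ e_6/e_5 = 0.0340/0.0470 = 0.7234.
After j more steps, e_{6+j} ≈ 0.0340·ρ^j; need ρ^j ≤ 1e-5/0.0340 = 0.000294118.
j ≥ ln(0.000294118)/ln(0.7234) = -8.1315/-0.32379 = 25.113.
So 26 more iterations are needed.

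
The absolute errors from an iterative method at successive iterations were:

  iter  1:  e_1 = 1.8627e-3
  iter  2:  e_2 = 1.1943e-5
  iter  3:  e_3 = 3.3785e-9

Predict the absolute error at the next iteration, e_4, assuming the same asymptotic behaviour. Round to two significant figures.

6.1e-15

First estimate the order: p ≈ ln(e_3/e_2) / ln(e_2/e_1) = ln(3.3785e-9/1.1943e-5)/ln(1.1943e-5/1.8627e-3) = ln(0.000282885)/ln(0.00641166) ≈ 1.6180.
Then e_4 ≈ e_3·(e_3/e_2)^p = 3.3785e-9·(0.000282885)^1.6180 = 3.3785e-9·1.81428e-06 ≈ 6.13e-15.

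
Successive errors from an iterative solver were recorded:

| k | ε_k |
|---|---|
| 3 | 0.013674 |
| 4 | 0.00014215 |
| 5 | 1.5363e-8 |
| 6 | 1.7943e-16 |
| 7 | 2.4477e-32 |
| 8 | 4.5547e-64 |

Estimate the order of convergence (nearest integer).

2

Consecutive ratios: ε_8/ε_7 = 4.5547e-64/2.4477e-32 = 1.86081e-32, ε_7/ε_6 = 2.4477e-32/1.7943e-16 = 1.36415e-16.
p ≈ ln(1.86081e-32)/ln(1.36415e-16) = -73.0617/-36.5308 ≈ 2.00.
So the convergence is quadratic (order 2).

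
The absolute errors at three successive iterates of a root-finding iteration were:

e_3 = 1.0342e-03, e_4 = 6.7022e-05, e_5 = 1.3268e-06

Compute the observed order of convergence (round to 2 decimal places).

1.43

p ≈ ln(e_5/e_4) / ln(e_4/e_3)
  = ln(1.3268e-06/6.7022e-05) / ln(6.7022e-05/1.0342e-03)
  = ln(0.0197965) / ln(0.0648056)
  = -3.92225 / -2.73636 ≈ 1.43338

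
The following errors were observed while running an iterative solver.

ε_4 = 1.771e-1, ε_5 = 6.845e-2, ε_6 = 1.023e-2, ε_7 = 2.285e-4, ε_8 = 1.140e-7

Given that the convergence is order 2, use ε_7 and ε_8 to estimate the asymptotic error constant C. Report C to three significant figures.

2.18

C ≈ ε_8 / ε_7^2
  = 1.140e-7 / (2.285e-4)^2
  = 1.140e-7 / 5.22122e-08 ≈ 2.1834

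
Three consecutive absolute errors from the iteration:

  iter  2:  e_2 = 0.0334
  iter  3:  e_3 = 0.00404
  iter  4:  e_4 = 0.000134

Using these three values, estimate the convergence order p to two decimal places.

p ≈ ln(e_4/e_3) / ln(e_3/e_2)
  = ln(0.000134/0.00404) / ln(0.00404/0.0334)
  = ln(0.0331683) / ln(0.120958)
  = -3.40616 / -2.11231 ≈ 1.61253

1.61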